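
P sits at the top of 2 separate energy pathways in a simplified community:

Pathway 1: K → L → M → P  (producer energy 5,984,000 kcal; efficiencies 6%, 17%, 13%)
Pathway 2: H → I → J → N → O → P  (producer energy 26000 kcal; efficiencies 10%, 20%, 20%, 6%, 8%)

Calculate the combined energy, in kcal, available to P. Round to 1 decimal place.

7935.3 kcal

Pathway 1: 5984000 × 0.06 × 0.17 × 0.13 = 7934.784 kcal
Pathway 2: 26000 × 0.1 × 0.2 × 0.2 × 0.06 × 0.08 = 0.4992 kcal
Total at P: 7934.784 + 0.4992 = 7935.2832 kcal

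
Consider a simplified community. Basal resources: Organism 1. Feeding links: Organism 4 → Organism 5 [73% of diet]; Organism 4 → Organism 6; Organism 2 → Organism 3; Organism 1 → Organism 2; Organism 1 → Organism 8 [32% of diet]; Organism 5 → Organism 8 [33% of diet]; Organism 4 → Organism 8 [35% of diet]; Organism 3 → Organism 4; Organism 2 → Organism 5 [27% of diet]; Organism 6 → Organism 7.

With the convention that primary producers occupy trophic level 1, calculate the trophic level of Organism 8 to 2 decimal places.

4.19

Organism 2: 1 + 1 = 2
Organism 3: 1 + 2 = 3
Organism 4: 1 + 3 = 4
Organism 5: 1 + (0.27×2 + 0.73×4) = 4.46
Organism 6: 1 + 4 = 5
Organism 7: 1 + 5 = 6
Organism 8: 1 + (0.35×4 + 0.33×4.46 + 0.32×1) = 4.1918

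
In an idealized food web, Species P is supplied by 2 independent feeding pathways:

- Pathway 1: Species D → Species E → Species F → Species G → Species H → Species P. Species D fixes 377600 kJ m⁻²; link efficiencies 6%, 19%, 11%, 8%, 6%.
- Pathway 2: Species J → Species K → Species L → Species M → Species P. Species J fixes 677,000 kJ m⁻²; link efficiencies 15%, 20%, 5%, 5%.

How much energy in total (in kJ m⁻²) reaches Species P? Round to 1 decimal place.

Pathway 1: 377600 × 0.06 × 0.19 × 0.11 × 0.08 × 0.06 = 2.27284992 kJ m⁻²
Pathway 2: 677000 × 0.15 × 0.2 × 0.05 × 0.05 = 50.775 kJ m⁻²
Total at Species P: 2.27284992 + 50.775 = 53.04784992 kJ m⁻²

53.0 kJ m⁻²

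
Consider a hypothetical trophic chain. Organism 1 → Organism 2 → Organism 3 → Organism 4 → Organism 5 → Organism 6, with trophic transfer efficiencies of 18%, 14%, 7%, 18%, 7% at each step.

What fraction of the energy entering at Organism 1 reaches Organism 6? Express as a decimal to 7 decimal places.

Product of link efficiencies: 0.18 × 0.14 × 0.07 × 0.18 × 0.07 = 0.0000222264

0.0000222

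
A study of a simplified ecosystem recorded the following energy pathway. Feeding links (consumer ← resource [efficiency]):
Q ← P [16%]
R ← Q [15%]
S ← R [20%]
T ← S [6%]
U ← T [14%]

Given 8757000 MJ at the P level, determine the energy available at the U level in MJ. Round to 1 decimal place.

Q: 8757000 × 0.16 = 1401120 MJ
R: 1401120 × 0.15 = 210168 MJ
S: 210168 × 0.2 = 42033.6 MJ
T: 42033.6 × 0.06 = 2522.016 MJ
U: 2522.016 × 0.14 = 353.08224 MJ

353.1 MJ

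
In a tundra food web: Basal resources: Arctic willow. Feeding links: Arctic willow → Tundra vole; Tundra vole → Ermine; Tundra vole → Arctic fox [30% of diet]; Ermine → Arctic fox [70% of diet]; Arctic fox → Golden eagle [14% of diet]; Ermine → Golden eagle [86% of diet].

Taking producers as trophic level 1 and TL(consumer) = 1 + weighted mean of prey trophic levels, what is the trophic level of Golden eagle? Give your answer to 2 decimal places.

Tundra vole: 1 + 1 = 2
Ermine: 1 + 2 = 3
Arctic fox: 1 + (0.3×2 + 0.7×3) = 3.7
Golden eagle: 1 + (0.14×3.7 + 0.86×3) = 4.098

4.10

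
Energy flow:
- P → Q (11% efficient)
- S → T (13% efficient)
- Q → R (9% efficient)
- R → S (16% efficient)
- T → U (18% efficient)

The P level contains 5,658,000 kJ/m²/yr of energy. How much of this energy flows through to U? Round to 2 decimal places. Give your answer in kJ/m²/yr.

Q: 5658000 × 0.11 = 622380 kJ/m²/yr
R: 622380 × 0.09 = 56014.2 kJ/m²/yr
S: 56014.2 × 0.16 = 8962.272 kJ/m²/yr
T: 8962.272 × 0.13 = 1165.09536 kJ/m²/yr
U: 1165.09536 × 0.18 = 209.7171648 kJ/m²/yr

209.72 kJ/m²/yr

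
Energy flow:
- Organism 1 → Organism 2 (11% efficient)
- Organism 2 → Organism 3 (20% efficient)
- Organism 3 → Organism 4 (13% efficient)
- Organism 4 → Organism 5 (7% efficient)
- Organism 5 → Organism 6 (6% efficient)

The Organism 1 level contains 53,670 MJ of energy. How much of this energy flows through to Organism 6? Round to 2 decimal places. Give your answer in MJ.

0.64 MJ

Organism 2: 53670 × 0.11 = 5903.7 MJ
Organism 3: 5903.7 × 0.2 = 1180.74 MJ
Organism 4: 1180.74 × 0.13 = 153.4962 MJ
Organism 5: 153.4962 × 0.07 = 10.744734 MJ
Organism 6: 10.744734 × 0.06 = 0.64468404 MJ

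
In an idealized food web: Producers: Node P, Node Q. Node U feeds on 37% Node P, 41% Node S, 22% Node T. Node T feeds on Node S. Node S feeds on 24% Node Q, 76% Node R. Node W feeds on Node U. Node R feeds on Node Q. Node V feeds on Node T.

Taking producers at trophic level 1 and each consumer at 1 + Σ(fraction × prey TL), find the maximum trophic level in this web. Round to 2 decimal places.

4.76

Node R: 1 + 1 = 2
Node S: 1 + (0.24×1 + 0.76×2) = 2.76
Node T: 1 + 2.76 = 3.76
Node U: 1 + (0.37×1 + 0.41×2.76 + 0.22×3.76) = 3.3288
Node V: 1 + 3.76 = 4.76
Node W: 1 + 3.3288 = 4.3288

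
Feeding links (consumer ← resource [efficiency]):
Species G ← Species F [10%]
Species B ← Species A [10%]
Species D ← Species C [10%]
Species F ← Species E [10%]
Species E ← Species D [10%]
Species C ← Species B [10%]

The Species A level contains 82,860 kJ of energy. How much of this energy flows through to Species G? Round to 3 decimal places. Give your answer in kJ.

Species B: 82860 × 0.1 = 8286 kJ
Species C: 8286 × 0.1 = 828.6 kJ
Species D: 828.6 × 0.1 = 82.86 kJ
Species E: 82.86 × 0.1 = 8.286 kJ
Species F: 8.286 × 0.1 = 0.8286 kJ
Species G: 0.8286 × 0.1 = 0.08286 kJ

0.083 kJ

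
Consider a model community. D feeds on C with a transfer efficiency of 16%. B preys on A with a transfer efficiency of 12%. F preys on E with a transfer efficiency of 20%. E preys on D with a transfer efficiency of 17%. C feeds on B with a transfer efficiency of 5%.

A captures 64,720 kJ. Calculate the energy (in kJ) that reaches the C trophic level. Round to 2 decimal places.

B: 64720 × 0.12 = 7766.4 kJ
C: 7766.4 × 0.05 = 388.32 kJ

388.32 kJ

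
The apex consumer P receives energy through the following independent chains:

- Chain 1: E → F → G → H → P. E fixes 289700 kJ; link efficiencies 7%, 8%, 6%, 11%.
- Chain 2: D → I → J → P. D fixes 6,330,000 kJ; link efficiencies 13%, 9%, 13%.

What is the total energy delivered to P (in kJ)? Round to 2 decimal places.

9638.64 kJ

Chain 1: 289700 × 0.07 × 0.08 × 0.06 × 0.11 = 10.707312 kJ
Chain 2: 6330000 × 0.13 × 0.09 × 0.13 = 9627.93 kJ
Total at P: 10.707312 + 9627.93 = 9638.637312 kJ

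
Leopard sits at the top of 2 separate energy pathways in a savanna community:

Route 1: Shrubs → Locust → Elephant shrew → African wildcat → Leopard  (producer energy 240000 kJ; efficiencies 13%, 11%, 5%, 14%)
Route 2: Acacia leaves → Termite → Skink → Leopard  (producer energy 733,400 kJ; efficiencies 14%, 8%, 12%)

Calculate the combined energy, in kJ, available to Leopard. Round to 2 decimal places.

1009.71 kJ

Route 1: 240000 × 0.13 × 0.11 × 0.05 × 0.14 = 24.024 kJ
Route 2: 733400 × 0.14 × 0.08 × 0.12 = 985.6896 kJ
Total at Leopard: 24.024 + 985.6896 = 1009.7136 kJ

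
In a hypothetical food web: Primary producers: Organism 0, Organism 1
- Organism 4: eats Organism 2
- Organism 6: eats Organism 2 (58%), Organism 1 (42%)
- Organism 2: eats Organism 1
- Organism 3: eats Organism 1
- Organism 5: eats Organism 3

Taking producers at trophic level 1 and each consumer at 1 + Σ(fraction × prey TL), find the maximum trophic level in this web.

Organism 2: 1 + 1 = 2
Organism 3: 1 + 1 = 2
Organism 4: 1 + 2 = 3
Organism 5: 1 + 2 = 3
Organism 6: 1 + (0.58×2 + 0.42×1) = 2.58

3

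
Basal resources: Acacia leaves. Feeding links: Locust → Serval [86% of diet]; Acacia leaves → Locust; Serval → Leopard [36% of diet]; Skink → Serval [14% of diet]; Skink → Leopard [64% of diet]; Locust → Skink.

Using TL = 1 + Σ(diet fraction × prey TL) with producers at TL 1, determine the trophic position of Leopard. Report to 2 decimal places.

Locust: 1 + 1 = 2
Skink: 1 + 2 = 3
Serval: 1 + (0.14×3 + 0.86×2) = 3.14
Leopard: 1 + (0.36×3.14 + 0.64×3) = 4.0504

4.05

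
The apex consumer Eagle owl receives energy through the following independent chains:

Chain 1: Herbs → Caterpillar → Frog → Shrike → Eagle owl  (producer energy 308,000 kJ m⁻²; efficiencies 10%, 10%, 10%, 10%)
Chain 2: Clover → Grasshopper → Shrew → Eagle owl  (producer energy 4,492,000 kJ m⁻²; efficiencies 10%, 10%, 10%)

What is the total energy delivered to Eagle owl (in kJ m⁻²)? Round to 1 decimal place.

Chain 1: 308000 × 0.1 × 0.1 × 0.1 × 0.1 = 30.8 kJ m⁻²
Chain 2: 4492000 × 0.1 × 0.1 × 0.1 = 4492 kJ m⁻²
Total at Eagle owl: 30.8 + 4492 = 4522.8 kJ m⁻²

4522.8 kJ m⁻²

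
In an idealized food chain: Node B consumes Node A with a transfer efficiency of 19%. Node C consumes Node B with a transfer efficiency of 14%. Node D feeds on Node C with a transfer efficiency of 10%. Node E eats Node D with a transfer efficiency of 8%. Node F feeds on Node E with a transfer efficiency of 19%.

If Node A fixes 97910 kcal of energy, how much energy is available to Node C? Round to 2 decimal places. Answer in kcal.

Node B: 97910 × 0.19 = 18602.9 kcal
Node C: 18602.9 × 0.14 = 2604.406 kcal

2604.41 kcal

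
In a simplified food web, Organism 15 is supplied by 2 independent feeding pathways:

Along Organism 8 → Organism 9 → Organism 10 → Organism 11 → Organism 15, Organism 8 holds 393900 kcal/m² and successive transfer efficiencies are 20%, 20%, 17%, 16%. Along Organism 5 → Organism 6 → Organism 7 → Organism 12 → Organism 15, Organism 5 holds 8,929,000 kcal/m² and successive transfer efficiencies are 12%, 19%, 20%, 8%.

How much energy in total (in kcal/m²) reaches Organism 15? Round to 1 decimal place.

Via Organism 8: 393900 × 0.2 × 0.2 × 0.17 × 0.16 = 428.5632 kcal/m²
Via Organism 5: 8929000 × 0.12 × 0.19 × 0.2 × 0.08 = 3257.2992 kcal/m²
Total at Organism 15: 428.5632 + 3257.2992 = 3685.8624 kcal/m²

3685.9 kcal/m²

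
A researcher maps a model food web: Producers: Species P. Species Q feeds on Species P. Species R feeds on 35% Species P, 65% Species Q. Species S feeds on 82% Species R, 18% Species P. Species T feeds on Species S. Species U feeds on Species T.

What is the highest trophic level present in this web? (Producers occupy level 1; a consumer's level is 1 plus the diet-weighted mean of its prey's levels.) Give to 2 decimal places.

Species Q: 1 + 1 = 2
Species R: 1 + (0.35×1 + 0.65×2) = 2.65
Species S: 1 + (0.82×2.65 + 0.18×1) = 3.353
Species T: 1 + 3.353 = 4.353
Species U: 1 + 4.353 = 5.353

5.35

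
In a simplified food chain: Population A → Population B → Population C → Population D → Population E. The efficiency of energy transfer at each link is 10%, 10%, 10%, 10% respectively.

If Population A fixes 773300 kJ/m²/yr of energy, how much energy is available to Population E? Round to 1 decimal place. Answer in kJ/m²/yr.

Population B: 773300 × 0.1 = 77330 kJ/m²/yr
Population C: 77330 × 0.1 = 7733 kJ/m²/yr
Population D: 7733 × 0.1 = 773.3 kJ/m²/yr
Population E: 773.3 × 0.1 = 77.33 kJ/m²/yr

77.3 kJ/m²/yr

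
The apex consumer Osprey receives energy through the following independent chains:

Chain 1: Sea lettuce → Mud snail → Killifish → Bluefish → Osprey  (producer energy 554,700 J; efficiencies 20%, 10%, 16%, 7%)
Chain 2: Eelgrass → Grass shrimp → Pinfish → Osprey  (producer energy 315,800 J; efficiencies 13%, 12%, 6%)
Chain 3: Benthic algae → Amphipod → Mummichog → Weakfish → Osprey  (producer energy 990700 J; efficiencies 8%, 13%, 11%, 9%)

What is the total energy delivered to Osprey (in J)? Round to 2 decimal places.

521.84 J

Chain 1: 554700 × 0.2 × 0.1 × 0.16 × 0.07 = 124.2528 J
Chain 2: 315800 × 0.13 × 0.12 × 0.06 = 295.5888 J
Chain 3: 990700 × 0.08 × 0.13 × 0.11 × 0.09 = 102.002472 J
Total at Osprey: 124.2528 + 295.5888 + 102.002472 = 521.844072 J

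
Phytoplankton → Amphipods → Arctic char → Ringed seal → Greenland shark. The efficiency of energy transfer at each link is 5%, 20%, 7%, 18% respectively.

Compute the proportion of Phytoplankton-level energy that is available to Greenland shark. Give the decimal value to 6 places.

0.000126

Product of link efficiencies: 0.05 × 0.2 × 0.07 × 0.18 = 0.000126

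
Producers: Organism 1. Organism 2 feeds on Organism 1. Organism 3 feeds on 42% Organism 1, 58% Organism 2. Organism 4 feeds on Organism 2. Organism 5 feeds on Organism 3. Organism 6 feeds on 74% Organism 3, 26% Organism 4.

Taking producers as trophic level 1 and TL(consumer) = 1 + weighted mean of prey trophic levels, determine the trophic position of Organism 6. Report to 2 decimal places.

Organism 2: 1 + 1 = 2
Organism 3: 1 + (0.42×1 + 0.58×2) = 2.58
Organism 4: 1 + 2 = 3
Organism 5: 1 + 2.58 = 3.58
Organism 6: 1 + (0.74×2.58 + 0.26×3) = 3.6892

3.69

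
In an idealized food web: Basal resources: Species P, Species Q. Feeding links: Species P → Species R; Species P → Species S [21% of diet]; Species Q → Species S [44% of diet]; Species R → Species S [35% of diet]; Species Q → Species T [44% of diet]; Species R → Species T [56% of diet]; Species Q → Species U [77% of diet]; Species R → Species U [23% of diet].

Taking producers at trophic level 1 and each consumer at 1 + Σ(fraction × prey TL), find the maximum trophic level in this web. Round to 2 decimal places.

Species R: 1 + 1 = 2
Species S: 1 + (0.21×1 + 0.44×1 + 0.35×2) = 2.35
Species T: 1 + (0.44×1 + 0.56×2) = 2.56
Species U: 1 + (0.77×1 + 0.23×2) = 2.23

2.56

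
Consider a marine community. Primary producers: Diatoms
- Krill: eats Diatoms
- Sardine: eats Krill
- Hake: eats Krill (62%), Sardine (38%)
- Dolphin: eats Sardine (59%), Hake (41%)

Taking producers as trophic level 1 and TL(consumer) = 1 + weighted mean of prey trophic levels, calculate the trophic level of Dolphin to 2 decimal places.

4.16

Krill: 1 + 1 = 2
Sardine: 1 + 2 = 3
Hake: 1 + (0.62×2 + 0.38×3) = 3.38
Dolphin: 1 + (0.59×3 + 0.41×3.38) = 4.1558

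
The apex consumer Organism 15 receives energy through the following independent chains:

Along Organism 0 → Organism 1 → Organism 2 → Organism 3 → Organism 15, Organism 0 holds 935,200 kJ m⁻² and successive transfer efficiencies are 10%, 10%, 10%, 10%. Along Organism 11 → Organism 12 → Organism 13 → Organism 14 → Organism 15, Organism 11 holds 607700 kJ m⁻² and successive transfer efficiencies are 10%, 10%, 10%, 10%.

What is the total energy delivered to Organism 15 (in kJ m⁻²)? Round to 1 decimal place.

Via Organism 0: 935200 × 0.1 × 0.1 × 0.1 × 0.1 = 93.52 kJ m⁻²
Via Organism 11: 607700 × 0.1 × 0.1 × 0.1 × 0.1 = 60.77 kJ m⁻²
Total at Organism 15: 93.52 + 60.77 = 154.29 kJ m⁻²

154.3 kJ m⁻²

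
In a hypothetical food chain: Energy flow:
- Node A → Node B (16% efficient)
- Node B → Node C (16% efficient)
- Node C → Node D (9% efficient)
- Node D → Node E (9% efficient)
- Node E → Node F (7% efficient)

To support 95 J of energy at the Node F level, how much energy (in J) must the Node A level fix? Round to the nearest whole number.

6544863 J

Cumulative transfer efficiency: 0.16 × 0.16 × 0.09 × 0.09 × 0.07 = 0.0000145152
Node A energy = 95 / 0.0000145152 = 6544863 J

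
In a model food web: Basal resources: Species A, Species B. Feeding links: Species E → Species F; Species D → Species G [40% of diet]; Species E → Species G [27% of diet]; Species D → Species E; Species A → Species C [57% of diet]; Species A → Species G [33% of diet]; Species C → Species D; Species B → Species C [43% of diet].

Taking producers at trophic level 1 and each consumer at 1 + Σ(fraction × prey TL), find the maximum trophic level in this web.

Species C: 1 + (0.57×1 + 0.43×1) = 2
Species D: 1 + 2 = 3
Species E: 1 + 3 = 4
Species F: 1 + 4 = 5
Species G: 1 + (0.33×1 + 0.27×4 + 0.4×3) = 3.61

5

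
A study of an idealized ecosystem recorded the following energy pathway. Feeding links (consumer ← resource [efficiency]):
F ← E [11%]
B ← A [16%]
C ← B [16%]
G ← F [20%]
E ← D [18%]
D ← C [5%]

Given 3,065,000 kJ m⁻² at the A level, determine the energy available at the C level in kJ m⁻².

78464 kJ m⁻²

B: 3065000 × 0.16 = 490400 kJ m⁻²
C: 490400 × 0.16 = 78464 kJ m⁻²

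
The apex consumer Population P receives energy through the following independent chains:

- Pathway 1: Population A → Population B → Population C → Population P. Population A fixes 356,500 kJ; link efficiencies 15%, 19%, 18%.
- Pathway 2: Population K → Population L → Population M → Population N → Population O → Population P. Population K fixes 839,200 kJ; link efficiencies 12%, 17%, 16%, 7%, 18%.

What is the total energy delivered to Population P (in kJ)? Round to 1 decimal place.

Pathway 1: 356500 × 0.15 × 0.19 × 0.18 = 1828.845 kJ
Pathway 2: 839200 × 0.12 × 0.17 × 0.16 × 0.07 × 0.18 = 34.51327488 kJ
Total at Population P: 1828.845 + 34.51327488 = 1863.35827488 kJ

1863.4 kJ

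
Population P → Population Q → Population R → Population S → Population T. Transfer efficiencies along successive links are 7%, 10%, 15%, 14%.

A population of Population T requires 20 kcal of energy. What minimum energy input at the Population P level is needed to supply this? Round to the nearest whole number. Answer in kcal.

136054 kcal

Cumulative transfer efficiency: 0.07 × 0.1 × 0.15 × 0.14 = 0.000147
Population P energy = 20 / 0.000147 = 136054 kcal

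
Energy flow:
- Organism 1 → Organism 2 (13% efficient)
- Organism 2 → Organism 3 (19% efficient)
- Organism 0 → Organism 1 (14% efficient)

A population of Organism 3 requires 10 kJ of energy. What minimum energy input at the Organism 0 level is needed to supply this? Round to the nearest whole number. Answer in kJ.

Cumulative transfer efficiency: 0.14 × 0.13 × 0.19 = 0.003458
Organism 0 energy = 10 / 0.003458 = 2892 kJ

2892 kJ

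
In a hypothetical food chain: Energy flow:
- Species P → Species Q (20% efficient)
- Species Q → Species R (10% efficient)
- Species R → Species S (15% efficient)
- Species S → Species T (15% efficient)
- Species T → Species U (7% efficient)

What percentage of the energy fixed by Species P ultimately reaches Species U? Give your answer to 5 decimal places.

0.00315%

Product of link efficiencies: 0.2 × 0.1 × 0.15 × 0.15 × 0.07 = 0.0000315
As a percentage: 0.0000315 × 100 = 0.00315%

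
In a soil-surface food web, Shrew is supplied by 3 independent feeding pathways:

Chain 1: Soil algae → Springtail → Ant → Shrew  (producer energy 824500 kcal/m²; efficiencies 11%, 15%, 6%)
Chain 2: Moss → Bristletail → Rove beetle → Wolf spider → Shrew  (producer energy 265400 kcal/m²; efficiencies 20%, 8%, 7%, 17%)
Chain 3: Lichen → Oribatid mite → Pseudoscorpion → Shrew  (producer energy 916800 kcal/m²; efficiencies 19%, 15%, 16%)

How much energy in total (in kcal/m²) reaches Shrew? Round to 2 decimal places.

Chain 1: 824500 × 0.11 × 0.15 × 0.06 = 816.255 kcal/m²
Chain 2: 265400 × 0.2 × 0.08 × 0.07 × 0.17 = 50.53216 kcal/m²
Chain 3: 916800 × 0.19 × 0.15 × 0.16 = 4180.608 kcal/m²
Total at Shrew: 816.255 + 50.53216 + 4180.608 = 5047.39516 kcal/m²

5047.40 kcal/m²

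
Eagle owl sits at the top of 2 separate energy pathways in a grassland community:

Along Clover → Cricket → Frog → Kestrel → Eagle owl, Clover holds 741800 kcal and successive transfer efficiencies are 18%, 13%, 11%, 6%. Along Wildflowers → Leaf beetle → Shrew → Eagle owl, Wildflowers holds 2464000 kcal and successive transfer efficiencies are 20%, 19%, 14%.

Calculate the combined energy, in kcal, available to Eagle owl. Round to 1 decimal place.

13223.0 kcal

Via Clover: 741800 × 0.18 × 0.13 × 0.11 × 0.06 = 114.563592 kcal
Via Wildflowers: 2464000 × 0.2 × 0.19 × 0.14 = 13108.48 kcal
Total at Eagle owl: 114.563592 + 13108.48 = 13223.043592 kcal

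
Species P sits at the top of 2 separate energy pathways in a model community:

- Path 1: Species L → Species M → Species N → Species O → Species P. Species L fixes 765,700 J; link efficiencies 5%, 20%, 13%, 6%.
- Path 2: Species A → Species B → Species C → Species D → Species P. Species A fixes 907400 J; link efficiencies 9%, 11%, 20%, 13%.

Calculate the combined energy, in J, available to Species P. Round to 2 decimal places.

293.29 J

Path 1: 765700 × 0.05 × 0.2 × 0.13 × 0.06 = 59.7246 J
Path 2: 907400 × 0.09 × 0.11 × 0.2 × 0.13 = 233.56476 J
Total at Species P: 59.7246 + 233.56476 = 293.28936 J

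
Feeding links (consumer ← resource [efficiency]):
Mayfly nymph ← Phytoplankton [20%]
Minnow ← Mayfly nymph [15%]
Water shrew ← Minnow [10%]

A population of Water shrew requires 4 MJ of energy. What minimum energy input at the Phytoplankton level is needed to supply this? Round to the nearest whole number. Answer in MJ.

1333 MJ

Cumulative transfer efficiency: 0.2 × 0.15 × 0.1 = 0.003
Phytoplankton energy = 4 / 0.003 = 1333 MJ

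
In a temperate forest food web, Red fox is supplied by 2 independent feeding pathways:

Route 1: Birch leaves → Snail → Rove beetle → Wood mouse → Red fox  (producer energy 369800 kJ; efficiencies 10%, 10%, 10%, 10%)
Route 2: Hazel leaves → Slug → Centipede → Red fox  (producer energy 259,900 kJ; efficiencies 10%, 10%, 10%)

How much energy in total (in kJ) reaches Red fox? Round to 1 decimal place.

296.9 kJ

Route 1: 369800 × 0.1 × 0.1 × 0.1 × 0.1 = 36.98 kJ
Route 2: 259900 × 0.1 × 0.1 × 0.1 = 259.9 kJ
Total at Red fox: 36.98 + 259.9 = 296.88 kJ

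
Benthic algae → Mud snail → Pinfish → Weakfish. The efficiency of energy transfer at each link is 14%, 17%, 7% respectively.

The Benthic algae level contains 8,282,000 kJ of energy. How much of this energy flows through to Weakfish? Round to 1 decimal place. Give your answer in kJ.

Mud snail: 8282000 × 0.14 = 1159480 kJ
Pinfish: 1159480 × 0.17 = 197111.6 kJ
Weakfish: 197111.6 × 0.07 = 13797.812 kJ

13797.8 kJ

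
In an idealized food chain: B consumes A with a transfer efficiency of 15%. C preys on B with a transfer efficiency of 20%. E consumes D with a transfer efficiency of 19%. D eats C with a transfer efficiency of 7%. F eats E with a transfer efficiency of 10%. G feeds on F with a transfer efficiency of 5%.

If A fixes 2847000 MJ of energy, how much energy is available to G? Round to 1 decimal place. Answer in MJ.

5.7 MJ

B: 2847000 × 0.15 = 427050 MJ
C: 427050 × 0.2 = 85410 MJ
D: 85410 × 0.07 = 5978.7 MJ
E: 5978.7 × 0.19 = 1135.953 MJ
F: 1135.953 × 0.1 = 113.5953 MJ
G: 113.5953 × 0.05 = 5.679765 MJ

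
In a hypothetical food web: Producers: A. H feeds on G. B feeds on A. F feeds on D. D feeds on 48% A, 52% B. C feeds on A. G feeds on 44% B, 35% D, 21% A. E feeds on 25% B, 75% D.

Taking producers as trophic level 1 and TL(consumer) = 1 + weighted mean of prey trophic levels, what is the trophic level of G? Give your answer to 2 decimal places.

2.97

B: 1 + 1 = 2
C: 1 + 1 = 2
D: 1 + (0.48×1 + 0.52×2) = 2.52
E: 1 + (0.25×2 + 0.75×2.52) = 3.39
F: 1 + 2.52 = 3.52
G: 1 + (0.44×2 + 0.35×2.52 + 0.21×1) = 2.972
H: 1 + 2.972 = 3.972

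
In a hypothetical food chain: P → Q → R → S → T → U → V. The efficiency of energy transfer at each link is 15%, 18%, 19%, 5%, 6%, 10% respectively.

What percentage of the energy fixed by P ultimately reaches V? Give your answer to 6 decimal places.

Product of link efficiencies: 0.15 × 0.18 × 0.19 × 0.05 × 0.06 × 0.1 = 0.000001539
As a percentage: 0.000001539 × 100 = 0.000154%

0.000154%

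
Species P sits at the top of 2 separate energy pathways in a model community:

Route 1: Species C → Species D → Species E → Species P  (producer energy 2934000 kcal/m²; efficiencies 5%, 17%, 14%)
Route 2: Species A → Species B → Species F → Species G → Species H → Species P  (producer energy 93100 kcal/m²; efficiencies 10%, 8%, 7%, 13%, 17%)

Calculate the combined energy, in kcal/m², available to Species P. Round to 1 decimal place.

3492.6 kcal/m²

Route 1: 2934000 × 0.05 × 0.17 × 0.14 = 3491.46 kcal/m²
Route 2: 93100 × 0.1 × 0.08 × 0.07 × 0.13 × 0.17 = 1.1522056 kcal/m²
Total at Species P: 3491.46 + 1.1522056 = 3492.6122056 kcal/m²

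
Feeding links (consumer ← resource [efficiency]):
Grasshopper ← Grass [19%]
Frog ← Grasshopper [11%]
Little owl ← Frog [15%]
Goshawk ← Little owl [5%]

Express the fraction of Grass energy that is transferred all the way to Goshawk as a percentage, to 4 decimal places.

0.0157%

Product of link efficiencies: 0.19 × 0.11 × 0.15 × 0.05 = 0.00015675
As a percentage: 0.00015675 × 100 = 0.0157%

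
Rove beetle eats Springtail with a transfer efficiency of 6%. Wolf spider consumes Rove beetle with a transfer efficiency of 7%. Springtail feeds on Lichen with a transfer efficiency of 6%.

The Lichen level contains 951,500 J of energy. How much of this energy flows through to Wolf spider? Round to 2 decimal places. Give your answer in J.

239.78 J

Springtail: 951500 × 0.06 = 57090 J
Rove beetle: 57090 × 0.06 = 3425.4 J
Wolf spider: 3425.4 × 0.07 = 239.778 J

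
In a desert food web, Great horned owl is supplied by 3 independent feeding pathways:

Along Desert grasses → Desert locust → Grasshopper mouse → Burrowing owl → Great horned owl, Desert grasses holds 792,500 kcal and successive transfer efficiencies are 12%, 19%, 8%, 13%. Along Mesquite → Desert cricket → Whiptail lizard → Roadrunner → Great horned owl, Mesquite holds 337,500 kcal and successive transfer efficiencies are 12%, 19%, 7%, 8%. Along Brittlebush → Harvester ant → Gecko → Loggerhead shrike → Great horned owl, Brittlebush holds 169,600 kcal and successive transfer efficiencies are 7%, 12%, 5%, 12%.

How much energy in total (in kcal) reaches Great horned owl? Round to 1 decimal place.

239.6 kcal

Via Desert grasses: 792500 × 0.12 × 0.19 × 0.08 × 0.13 = 187.9176 kcal
Via Mesquite: 337500 × 0.12 × 0.19 × 0.07 × 0.08 = 43.092 kcal
Via Brittlebush: 169600 × 0.07 × 0.12 × 0.05 × 0.12 = 8.54784 kcal
Total at Great horned owl: 187.9176 + 43.092 + 8.54784 = 239.55744 kcal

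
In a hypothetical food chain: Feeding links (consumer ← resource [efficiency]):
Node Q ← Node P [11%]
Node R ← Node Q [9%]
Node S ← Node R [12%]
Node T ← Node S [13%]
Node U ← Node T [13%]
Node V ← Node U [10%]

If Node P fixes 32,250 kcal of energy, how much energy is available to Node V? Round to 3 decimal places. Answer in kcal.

0.065 kcal

Node Q: 32250 × 0.11 = 3547.5 kcal
Node R: 3547.5 × 0.09 = 319.275 kcal
Node S: 319.275 × 0.12 = 38.313 kcal
Node T: 38.313 × 0.13 = 4.98069 kcal
Node U: 4.98069 × 0.13 = 0.6474897 kcal
Node V: 0.6474897 × 0.1 = 0.06474897 kcal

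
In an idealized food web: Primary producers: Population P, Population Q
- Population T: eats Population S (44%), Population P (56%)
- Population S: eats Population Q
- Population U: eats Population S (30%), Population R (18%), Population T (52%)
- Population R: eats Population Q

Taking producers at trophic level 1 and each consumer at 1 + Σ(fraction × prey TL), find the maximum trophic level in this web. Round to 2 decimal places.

Population R: 1 + 1 = 2
Population S: 1 + 1 = 2
Population T: 1 + (0.44×2 + 0.56×1) = 2.44
Population U: 1 + (0.3×2 + 0.18×2 + 0.52×2.44) = 3.2288

3.23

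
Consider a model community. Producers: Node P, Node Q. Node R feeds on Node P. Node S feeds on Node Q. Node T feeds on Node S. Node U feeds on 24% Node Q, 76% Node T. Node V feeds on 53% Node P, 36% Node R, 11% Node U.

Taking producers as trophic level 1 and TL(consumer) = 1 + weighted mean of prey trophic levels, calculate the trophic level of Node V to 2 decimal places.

Node R: 1 + 1 = 2
Node S: 1 + 1 = 2
Node T: 1 + 2 = 3
Node U: 1 + (0.24×1 + 0.76×3) = 3.52
Node V: 1 + (0.53×1 + 0.36×2 + 0.11×3.52) = 2.6372

2.64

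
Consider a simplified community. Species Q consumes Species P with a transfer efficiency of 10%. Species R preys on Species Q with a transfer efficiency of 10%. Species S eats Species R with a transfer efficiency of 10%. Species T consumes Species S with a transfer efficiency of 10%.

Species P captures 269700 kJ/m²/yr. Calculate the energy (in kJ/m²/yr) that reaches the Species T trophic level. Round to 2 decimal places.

Species Q: 269700 × 0.1 = 26970 kJ/m²/yr
Species R: 26970 × 0.1 = 2697 kJ/m²/yr
Species S: 2697 × 0.1 = 269.7 kJ/m²/yr
Species T: 269.7 × 0.1 = 26.97 kJ/m²/yr

26.97 kJ/m²/yr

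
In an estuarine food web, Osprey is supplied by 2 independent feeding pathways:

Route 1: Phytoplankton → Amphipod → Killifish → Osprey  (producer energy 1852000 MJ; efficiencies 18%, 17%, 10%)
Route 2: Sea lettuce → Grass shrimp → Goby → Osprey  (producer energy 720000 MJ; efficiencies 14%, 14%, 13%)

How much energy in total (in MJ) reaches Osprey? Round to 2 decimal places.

Route 1: 1852000 × 0.18 × 0.17 × 0.1 = 5667.12 MJ
Route 2: 720000 × 0.14 × 0.14 × 0.13 = 1834.56 MJ
Total at Osprey: 5667.12 + 1834.56 = 7501.68 MJ

7501.68 MJ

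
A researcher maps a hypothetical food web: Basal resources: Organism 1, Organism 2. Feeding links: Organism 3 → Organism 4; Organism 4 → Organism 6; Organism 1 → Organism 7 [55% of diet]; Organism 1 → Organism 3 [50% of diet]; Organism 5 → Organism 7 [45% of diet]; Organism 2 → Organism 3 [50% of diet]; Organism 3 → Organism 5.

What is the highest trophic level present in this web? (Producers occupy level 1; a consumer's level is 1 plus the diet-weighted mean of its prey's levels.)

Organism 3: 1 + (0.5×1 + 0.5×1) = 2
Organism 4: 1 + 2 = 3
Organism 5: 1 + 2 = 3
Organism 6: 1 + 3 = 4
Organism 7: 1 + (0.45×3 + 0.55×1) = 2.9

4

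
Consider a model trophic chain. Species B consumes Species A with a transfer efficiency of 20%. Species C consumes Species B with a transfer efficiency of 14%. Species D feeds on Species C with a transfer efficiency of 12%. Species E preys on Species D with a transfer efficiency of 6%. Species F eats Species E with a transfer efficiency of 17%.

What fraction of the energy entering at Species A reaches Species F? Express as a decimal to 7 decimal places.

0.0000343

Product of link efficiencies: 0.2 × 0.14 × 0.12 × 0.06 × 0.17 = 0.000034272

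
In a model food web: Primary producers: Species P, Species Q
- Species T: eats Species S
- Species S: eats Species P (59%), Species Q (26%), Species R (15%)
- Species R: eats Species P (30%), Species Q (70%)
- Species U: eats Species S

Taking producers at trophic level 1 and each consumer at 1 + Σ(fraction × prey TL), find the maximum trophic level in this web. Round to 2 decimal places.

Species R: 1 + (0.3×1 + 0.7×1) = 2
Species S: 1 + (0.59×1 + 0.26×1 + 0.15×2) = 2.15
Species T: 1 + 2.15 = 3.15
Species U: 1 + 2.15 = 3.15

3.15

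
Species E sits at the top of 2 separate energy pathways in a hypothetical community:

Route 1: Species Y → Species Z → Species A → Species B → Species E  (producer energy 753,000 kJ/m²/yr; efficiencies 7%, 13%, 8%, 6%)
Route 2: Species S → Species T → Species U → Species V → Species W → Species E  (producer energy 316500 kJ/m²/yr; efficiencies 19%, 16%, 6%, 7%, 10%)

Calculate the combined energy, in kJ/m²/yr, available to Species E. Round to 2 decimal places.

36.93 kJ/m²/yr

Route 1: 753000 × 0.07 × 0.13 × 0.08 × 0.06 = 32.89104 kJ/m²/yr
Route 2: 316500 × 0.19 × 0.16 × 0.06 × 0.07 × 0.1 = 4.041072 kJ/m²/yr
Total at Species E: 32.89104 + 4.041072 = 36.932112 kJ/m²/yr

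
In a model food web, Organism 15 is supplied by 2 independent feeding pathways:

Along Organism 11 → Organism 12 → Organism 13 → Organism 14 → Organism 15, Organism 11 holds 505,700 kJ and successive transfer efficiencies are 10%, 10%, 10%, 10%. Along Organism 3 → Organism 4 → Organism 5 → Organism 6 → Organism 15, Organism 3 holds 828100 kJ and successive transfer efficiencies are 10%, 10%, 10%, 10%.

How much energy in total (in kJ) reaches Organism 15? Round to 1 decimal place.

Via Organism 11: 505700 × 0.1 × 0.1 × 0.1 × 0.1 = 50.57 kJ
Via Organism 3: 828100 × 0.1 × 0.1 × 0.1 × 0.1 = 82.81 kJ
Total at Organism 15: 50.57 + 82.81 = 133.38 kJ

133.4 kJ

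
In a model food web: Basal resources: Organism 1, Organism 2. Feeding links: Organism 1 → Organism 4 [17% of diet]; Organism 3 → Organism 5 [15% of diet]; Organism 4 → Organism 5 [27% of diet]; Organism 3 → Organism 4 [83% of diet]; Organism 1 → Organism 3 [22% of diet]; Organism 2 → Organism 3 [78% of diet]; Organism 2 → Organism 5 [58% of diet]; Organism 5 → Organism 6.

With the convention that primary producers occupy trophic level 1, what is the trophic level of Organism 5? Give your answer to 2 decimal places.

Organism 3: 1 + (0.22×1 + 0.78×1) = 2
Organism 4: 1 + (0.83×2 + 0.17×1) = 2.83
Organism 5: 1 + (0.15×2 + 0.27×2.83 + 0.58×1) = 2.6441
Organism 6: 1 + 2.6441 = 3.6441

2.64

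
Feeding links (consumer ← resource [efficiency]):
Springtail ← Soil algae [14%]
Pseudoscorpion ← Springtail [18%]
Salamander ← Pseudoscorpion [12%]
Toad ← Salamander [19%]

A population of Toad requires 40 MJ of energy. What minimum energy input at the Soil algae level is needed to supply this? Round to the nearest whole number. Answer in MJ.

69618 MJ

Cumulative transfer efficiency: 0.14 × 0.18 × 0.12 × 0.19 = 0.00057456
Soil algae energy = 40 / 0.00057456 = 69618 MJ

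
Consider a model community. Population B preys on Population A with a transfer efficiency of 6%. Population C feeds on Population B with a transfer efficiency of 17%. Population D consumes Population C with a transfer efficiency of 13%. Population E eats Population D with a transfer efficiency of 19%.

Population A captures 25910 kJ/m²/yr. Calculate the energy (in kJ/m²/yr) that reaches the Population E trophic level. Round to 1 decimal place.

6.5 kJ/m²/yr

Population B: 25910 × 0.06 = 1554.6 kJ/m²/yr
Population C: 1554.6 × 0.17 = 264.282 kJ/m²/yr
Population D: 264.282 × 0.13 = 34.35666 kJ/m²/yr
Population E: 34.35666 × 0.19 = 6.5277654 kJ/m²/yr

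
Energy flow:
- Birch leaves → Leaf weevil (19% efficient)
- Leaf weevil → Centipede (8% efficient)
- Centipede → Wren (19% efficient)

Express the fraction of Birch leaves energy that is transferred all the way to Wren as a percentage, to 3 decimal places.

0.289%

Product of link efficiencies: 0.19 × 0.08 × 0.19 = 0.002888
As a percentage: 0.002888 × 100 = 0.289%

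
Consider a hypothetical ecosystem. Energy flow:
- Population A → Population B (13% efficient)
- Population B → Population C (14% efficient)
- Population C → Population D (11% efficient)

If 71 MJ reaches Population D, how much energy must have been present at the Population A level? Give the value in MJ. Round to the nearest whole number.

35465 MJ

Cumulative transfer efficiency: 0.13 × 0.14 × 0.11 = 0.002002
Population A energy = 71 / 0.002002 = 35465 MJ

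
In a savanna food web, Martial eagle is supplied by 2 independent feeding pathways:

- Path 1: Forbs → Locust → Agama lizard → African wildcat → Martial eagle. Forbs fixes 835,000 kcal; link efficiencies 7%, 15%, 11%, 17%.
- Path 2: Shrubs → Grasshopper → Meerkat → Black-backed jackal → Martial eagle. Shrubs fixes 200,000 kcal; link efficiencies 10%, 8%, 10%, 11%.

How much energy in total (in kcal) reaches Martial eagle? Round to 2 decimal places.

Path 1: 835000 × 0.07 × 0.15 × 0.11 × 0.17 = 163.95225 kcal
Path 2: 200000 × 0.1 × 0.08 × 0.1 × 0.11 = 17.6 kcal
Total at Martial eagle: 163.95225 + 17.6 = 181.55225 kcal

181.55 kcal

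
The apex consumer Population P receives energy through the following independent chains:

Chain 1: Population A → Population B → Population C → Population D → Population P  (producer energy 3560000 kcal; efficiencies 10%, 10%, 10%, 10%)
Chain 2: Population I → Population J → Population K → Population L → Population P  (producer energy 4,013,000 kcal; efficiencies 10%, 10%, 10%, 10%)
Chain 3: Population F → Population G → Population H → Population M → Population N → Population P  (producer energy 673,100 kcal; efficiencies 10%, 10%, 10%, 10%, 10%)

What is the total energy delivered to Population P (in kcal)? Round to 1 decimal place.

764.0 kcal

Chain 1: 3560000 × 0.1 × 0.1 × 0.1 × 0.1 = 356 kcal
Chain 2: 4013000 × 0.1 × 0.1 × 0.1 × 0.1 = 401.3 kcal
Chain 3: 673100 × 0.1 × 0.1 × 0.1 × 0.1 × 0.1 = 6.731 kcal
Total at Population P: 356 + 401.3 + 6.731 = 764.031 kcal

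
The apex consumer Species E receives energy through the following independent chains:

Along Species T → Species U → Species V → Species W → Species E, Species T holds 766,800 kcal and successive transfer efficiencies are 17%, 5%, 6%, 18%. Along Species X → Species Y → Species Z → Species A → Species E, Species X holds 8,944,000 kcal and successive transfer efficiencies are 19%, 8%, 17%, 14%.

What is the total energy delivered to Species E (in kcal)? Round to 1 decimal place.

Via Species T: 766800 × 0.17 × 0.05 × 0.06 × 0.18 = 70.39224 kcal
Via Species X: 8944000 × 0.19 × 0.08 × 0.17 × 0.14 = 3235.58144 kcal
Total at Species E: 70.39224 + 3235.58144 = 3305.97368 kcal

3306.0 kcal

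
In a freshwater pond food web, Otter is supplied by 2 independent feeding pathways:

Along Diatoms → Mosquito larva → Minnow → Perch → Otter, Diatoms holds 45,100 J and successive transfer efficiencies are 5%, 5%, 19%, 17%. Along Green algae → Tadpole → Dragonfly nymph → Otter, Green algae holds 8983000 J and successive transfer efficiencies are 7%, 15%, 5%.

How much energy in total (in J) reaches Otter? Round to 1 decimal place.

Via Diatoms: 45100 × 0.05 × 0.05 × 0.19 × 0.17 = 3.641825 J
Via Green algae: 8983000 × 0.07 × 0.15 × 0.05 = 4716.075 J
Total at Otter: 3.641825 + 4716.075 = 4719.716825 J

4719.7 J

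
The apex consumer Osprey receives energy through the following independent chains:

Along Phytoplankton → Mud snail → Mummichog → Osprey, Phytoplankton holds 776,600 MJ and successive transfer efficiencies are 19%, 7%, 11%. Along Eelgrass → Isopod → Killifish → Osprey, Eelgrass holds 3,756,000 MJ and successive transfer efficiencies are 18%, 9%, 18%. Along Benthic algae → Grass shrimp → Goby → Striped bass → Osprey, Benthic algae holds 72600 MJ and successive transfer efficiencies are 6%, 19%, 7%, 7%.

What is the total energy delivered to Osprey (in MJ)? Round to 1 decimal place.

12092.7 MJ

Via Phytoplankton: 776600 × 0.19 × 0.07 × 0.11 = 1136.1658 MJ
Via Eelgrass: 3756000 × 0.18 × 0.09 × 0.18 = 10952.496 MJ
Via Benthic algae: 72600 × 0.06 × 0.19 × 0.07 × 0.07 = 4.055436 MJ
Total at Osprey: 1136.1658 + 10952.496 + 4.055436 = 12092.717236 MJ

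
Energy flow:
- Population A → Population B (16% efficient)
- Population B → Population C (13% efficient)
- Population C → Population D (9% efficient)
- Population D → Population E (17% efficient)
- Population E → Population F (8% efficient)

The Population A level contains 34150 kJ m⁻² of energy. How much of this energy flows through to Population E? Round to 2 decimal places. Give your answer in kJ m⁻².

10.87 kJ m⁻²

Population B: 34150 × 0.16 = 5464 kJ m⁻²
Population C: 5464 × 0.13 = 710.32 kJ m⁻²
Population D: 710.32 × 0.09 = 63.9288 kJ m⁻²
Population E: 63.9288 × 0.17 = 10.867896 kJ m⁻²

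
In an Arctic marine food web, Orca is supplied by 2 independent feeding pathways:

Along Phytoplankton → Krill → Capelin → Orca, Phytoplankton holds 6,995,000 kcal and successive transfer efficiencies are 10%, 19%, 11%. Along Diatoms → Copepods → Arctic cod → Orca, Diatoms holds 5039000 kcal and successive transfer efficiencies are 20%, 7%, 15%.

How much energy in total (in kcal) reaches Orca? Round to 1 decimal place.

Via Phytoplankton: 6995000 × 0.1 × 0.19 × 0.11 = 14619.55 kcal
Via Diatoms: 5039000 × 0.2 × 0.07 × 0.15 = 10581.9 kcal
Total at Orca: 14619.55 + 10581.9 = 25201.45 kcal

25201.5 kcal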